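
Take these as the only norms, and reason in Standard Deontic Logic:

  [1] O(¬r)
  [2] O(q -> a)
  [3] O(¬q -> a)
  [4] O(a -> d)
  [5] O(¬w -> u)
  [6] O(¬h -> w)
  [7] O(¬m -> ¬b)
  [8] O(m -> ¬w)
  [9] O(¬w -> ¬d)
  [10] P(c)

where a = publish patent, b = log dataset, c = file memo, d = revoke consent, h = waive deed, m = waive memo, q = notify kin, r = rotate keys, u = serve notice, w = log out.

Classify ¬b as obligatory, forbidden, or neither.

Obligatory

Premises 2 and 3 are O(q -> a) and O(¬q -> a); every ideal world satisfies q or ¬q, so in either case a holds — hence O(a).
Premise 4 is O(a -> d); since O(a), deontic closure gives O(d).
Premise 9 is O(¬w -> ¬d); contrapositively O(d -> w). Since O(d) holds, K gives O(w).
The contrapositive of premise 8 (O(m -> ¬w)) is O(w -> ¬m), and O(w) is already established, so O(¬m).
Applying K to premise 7 (O(¬m -> ¬b)) and O(¬m) yields O(¬b).
Premises 1, 5, 6, 10 do not contribute to this derivation.
Hence ¬b is obligatory.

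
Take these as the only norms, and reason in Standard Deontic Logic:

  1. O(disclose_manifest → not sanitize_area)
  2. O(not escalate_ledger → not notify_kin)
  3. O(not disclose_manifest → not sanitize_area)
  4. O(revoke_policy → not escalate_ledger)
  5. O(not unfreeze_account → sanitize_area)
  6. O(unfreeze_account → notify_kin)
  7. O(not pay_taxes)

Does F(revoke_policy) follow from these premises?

Yes

Premises 1 and 3 are O(disclose_manifest → not sanitize_area) and O(not disclose_manifest → not sanitize_area); every ideal world satisfies disclose_manifest or not disclose_manifest, so in either case not sanitize_area holds — hence O(not sanitize_area).
Premise 5 is O(not unfreeze_account → sanitize_area); contrapositively O(not sanitize_area → unfreeze_account). Since O(not sanitize_area) holds, K gives O(unfreeze_account).
From O(unfreeze_account) and premise 6, O(unfreeze_account → notify_kin), we obtain O(notify_kin).
Premise 2 is O(not escalate_ledger → not notify_kin); contrapositively O(notify_kin → escalate_ledger). Since O(notify_kin) holds, K gives O(escalate_ledger).
The contrapositive of premise 4 (O(revoke_policy → not escalate_ledger)) is O(escalate_ledger → not revoke_policy), and O(escalate_ledger) is already established, so O(not revoke_policy).
Premise 7 does not contribute to this derivation.
So O(not revoke_policy) holds, i.e. F(revoke_policy). The claim follows.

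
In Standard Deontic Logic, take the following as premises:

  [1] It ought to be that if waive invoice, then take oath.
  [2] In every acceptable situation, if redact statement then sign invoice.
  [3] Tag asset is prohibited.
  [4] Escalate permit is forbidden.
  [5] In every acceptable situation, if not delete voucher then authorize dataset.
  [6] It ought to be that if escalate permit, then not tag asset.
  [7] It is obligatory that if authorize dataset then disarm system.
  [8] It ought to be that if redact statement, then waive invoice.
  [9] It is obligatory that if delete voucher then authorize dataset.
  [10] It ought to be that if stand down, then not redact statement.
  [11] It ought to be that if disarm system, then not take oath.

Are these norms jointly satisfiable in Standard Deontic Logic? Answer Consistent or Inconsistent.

Premise 6 is O(escalate_permit → ¬tag_asset); even if O(¬tag_asset) held, inferring O(escalate_permit) would be affirming the consequent — invalid.
So O(escalate_permit) is not derivable, and the apparent clash with O(¬escalate_permit) does not arise.
A world satisfying every obligation exists (e.g. authorize_dataset=true, delete_voucher=false, disarm_system=true, escalate_permit=false, redact_statement=false, sign_invoice=false, stand_down=false, tag_asset=false, take_oath=false, waive_invoice=false); no atom is both obligatory and forbidden, so the set is consistent.

Consistent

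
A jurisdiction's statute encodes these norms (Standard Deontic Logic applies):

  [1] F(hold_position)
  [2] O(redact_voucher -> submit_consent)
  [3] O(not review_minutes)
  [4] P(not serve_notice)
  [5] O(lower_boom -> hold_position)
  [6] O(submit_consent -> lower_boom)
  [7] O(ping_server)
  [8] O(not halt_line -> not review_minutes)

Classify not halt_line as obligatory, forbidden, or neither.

Premise 8 is O(not halt_line -> not review_minutes); even if O(not review_minutes) held, inferring O(not halt_line) would be affirming the consequent — invalid.
No premise or chain of K-axiom applications forces O(not halt_line), and none forces O(halt_line). So not halt_line is neither obligatory nor forbidden under these norms.

Neither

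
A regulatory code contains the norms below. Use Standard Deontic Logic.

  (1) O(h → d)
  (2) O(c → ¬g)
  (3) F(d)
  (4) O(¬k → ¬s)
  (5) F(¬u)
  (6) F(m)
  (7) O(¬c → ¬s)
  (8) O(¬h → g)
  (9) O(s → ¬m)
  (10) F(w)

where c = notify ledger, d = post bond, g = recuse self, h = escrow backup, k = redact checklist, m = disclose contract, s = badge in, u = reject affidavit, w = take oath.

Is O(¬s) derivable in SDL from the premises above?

Premise 3, F(d), is equivalent to O(¬d).
Premise 1, O(h → d), contraposes to O(¬d → ¬h); with O(¬d) we get O(¬h).
From O(¬h) and premise 8, O(¬h → g), we obtain O(g).
Premise 2 is O(c → ¬g); contrapositively O(g → ¬c). Since O(g) holds, K gives O(¬c).
With premise 7, O(¬c → ¬s), the K-axiom yields O(¬s).
Premises 4, 5, 6, 9, 10 do not contribute to this derivation.
So O(¬s) follows.

Yes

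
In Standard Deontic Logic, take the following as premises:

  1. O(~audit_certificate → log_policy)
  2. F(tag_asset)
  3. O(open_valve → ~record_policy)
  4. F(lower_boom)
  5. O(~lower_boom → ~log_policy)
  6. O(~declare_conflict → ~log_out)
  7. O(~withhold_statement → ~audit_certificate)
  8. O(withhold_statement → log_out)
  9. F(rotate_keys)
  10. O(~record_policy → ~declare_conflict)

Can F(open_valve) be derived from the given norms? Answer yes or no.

F(lower_boom) at premise 4 means O(~lower_boom).
Applying K to premise 5 (O(~lower_boom → ~log_policy)) and O(~lower_boom) yields O(~log_policy).
Premise 1, O(~audit_certificate → log_policy), contraposes to O(~log_policy → audit_certificate); with O(~log_policy) we get O(audit_certificate).
Premise 7, O(~withhold_statement → ~audit_certificate), contraposes to O(audit_certificate → withhold_statement); with O(audit_certificate) we get O(withhold_statement).
Applying K to premise 8 (O(withhold_statement → log_out)) and O(withhold_statement) yields O(log_out).
The contrapositive of premise 6 (O(~declare_conflict → ~log_out)) is O(log_out → declare_conflict), and O(log_out) is already established, so O(declare_conflict).
Premise 10 is O(~record_policy → ~declare_conflict); contrapositively O(declare_conflict → record_policy). Since O(declare_conflict) holds, K gives O(record_policy).
The contrapositive of premise 3 (O(open_valve → ~record_policy)) is O(record_policy → ~open_valve), and O(record_policy) is already established, so O(~open_valve).
Premises 2, 9 do not contribute to this derivation.
So O(~open_valve) holds, i.e. F(open_valve). The claim follows.

Yes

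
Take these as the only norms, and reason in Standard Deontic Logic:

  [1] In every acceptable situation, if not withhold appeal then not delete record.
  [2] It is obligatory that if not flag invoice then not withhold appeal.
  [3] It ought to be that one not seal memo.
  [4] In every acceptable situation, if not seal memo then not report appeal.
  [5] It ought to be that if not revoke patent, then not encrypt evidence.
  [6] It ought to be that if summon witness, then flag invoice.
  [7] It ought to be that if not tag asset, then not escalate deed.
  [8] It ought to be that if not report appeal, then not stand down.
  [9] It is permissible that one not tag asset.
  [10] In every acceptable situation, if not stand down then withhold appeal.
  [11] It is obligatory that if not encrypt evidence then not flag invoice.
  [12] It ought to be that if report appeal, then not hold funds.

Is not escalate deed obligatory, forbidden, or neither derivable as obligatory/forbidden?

Neither

Premise 7 is O(¬tag_asset → ¬escalate_deed), but O(¬tag_asset) is not derivable from the premises (the permission P(¬tag_asset) asserts only ¬O(tag_asset), not O(¬tag_asset)), so it does not yield O(¬escalate_deed).
No premise or chain of K-axiom applications forces O(¬escalate_deed), and none forces O(escalate_deed). So ¬escalate_deed is neither obligatory nor forbidden under these norms.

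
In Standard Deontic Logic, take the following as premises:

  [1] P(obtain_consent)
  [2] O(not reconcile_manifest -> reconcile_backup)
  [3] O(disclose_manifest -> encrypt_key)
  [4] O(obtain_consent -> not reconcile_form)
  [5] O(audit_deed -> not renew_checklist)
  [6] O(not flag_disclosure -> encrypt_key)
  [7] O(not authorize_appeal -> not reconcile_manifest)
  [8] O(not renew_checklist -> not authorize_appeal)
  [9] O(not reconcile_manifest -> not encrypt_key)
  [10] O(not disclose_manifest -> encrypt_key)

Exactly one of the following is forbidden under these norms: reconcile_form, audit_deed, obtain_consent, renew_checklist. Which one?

Premises 10 and 3 are O(not disclose_manifest -> encrypt_key) and O(disclose_manifest -> encrypt_key); every ideal world satisfies not disclose_manifest or disclose_manifest, so in either case encrypt_key holds — hence O(encrypt_key).
Premise 9, O(not reconcile_manifest -> not encrypt_key), contraposes to O(encrypt_key -> reconcile_manifest); with O(encrypt_key) we get O(reconcile_manifest).
Premise 7, O(not authorize_appeal -> not reconcile_manifest), contraposes to O(reconcile_manifest -> authorize_appeal); with O(reconcile_manifest) we get O(authorize_appeal).
The contrapositive of premise 8 (O(not renew_checklist -> not authorize_appeal)) is O(authorize_appeal -> renew_checklist), and O(authorize_appeal) is already established, so O(renew_checklist).
Premise 5 is O(audit_deed -> not renew_checklist); contrapositively O(renew_checklist -> not audit_deed). Since O(renew_checklist) holds, K gives O(not audit_deed).
So O(not audit_deed) holds, i.e. audit_deed is forbidden. None of the other listed options is forbidden under the premises.

audit_deed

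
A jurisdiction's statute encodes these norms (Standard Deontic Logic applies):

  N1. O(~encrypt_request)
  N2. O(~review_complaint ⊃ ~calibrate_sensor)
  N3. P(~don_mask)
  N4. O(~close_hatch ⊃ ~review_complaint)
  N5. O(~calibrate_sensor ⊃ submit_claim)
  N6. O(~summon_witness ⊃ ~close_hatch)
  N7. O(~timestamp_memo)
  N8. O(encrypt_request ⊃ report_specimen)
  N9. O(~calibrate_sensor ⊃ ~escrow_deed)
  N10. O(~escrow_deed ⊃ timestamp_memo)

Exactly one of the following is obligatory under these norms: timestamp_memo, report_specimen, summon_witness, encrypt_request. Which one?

From premise 7 we have O(~timestamp_memo).
The contrapositive of premise 10 (O(~escrow_deed ⊃ timestamp_memo)) is O(~timestamp_memo ⊃ escrow_deed), and O(~timestamp_memo) is already established, so O(escrow_deed).
Premise 9 is O(~calibrate_sensor ⊃ ~escrow_deed); contrapositively O(escrow_deed ⊃ calibrate_sensor). Since O(escrow_deed) holds, K gives O(calibrate_sensor).
The contrapositive of premise 2 (O(~review_complaint ⊃ ~calibrate_sensor)) is O(calibrate_sensor ⊃ review_complaint), and O(calibrate_sensor) is already established, so O(review_complaint).
The contrapositive of premise 4 (O(~close_hatch ⊃ ~review_complaint)) is O(review_complaint ⊃ close_hatch), and O(review_complaint) is already established, so O(close_hatch).
Premise 6, O(~summon_witness ⊃ ~close_hatch), contraposes to O(close_hatch ⊃ summon_witness); with O(close_hatch) we get O(summon_witness).
So O(summon_witness) holds — summon_witness is obligatory. None of the other listed options is made obligatory by any chain of premises.

summon_witness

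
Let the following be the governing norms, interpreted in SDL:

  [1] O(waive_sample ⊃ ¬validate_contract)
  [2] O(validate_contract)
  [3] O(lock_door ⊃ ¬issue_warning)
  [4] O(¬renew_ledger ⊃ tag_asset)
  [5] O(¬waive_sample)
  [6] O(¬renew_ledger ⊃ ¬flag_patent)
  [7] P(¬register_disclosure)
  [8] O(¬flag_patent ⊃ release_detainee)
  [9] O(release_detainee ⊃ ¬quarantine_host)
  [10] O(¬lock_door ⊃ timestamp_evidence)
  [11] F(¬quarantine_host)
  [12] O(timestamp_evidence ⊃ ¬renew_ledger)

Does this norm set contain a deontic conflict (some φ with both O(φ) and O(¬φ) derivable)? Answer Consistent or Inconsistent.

Consistent

Premise 1 is O(waive_sample ⊃ ¬validate_contract), but O(waive_sample) is not derivable from the premises, so it does not yield O(¬validate_contract).
So O(¬validate_contract) is not derivable, and the apparent clash with O(validate_contract) does not arise.
A world satisfying every obligation exists (e.g. flag_patent=true, issue_warning=false, lock_door=true, quarantine_host=true, register_disclosure=false, release_detainee=false, renew_ledger=true, tag_asset=false, timestamp_evidence=false, validate_contract=true, waive_sample=false); no atom is both obligatory and forbidden, so the set is consistent.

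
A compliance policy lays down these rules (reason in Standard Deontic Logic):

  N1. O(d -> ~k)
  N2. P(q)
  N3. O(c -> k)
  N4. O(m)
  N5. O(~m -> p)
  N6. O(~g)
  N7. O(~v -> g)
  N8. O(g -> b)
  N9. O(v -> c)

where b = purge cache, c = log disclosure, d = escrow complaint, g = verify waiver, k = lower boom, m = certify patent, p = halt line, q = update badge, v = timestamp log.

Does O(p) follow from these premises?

Premise 5 is O(~m -> p), but O(~m) is not derivable from the premises, so it does not yield O(p).
No other premise forces O(p). An ideal world satisfying every premise can still have p false, so O(p) is not derivable.

No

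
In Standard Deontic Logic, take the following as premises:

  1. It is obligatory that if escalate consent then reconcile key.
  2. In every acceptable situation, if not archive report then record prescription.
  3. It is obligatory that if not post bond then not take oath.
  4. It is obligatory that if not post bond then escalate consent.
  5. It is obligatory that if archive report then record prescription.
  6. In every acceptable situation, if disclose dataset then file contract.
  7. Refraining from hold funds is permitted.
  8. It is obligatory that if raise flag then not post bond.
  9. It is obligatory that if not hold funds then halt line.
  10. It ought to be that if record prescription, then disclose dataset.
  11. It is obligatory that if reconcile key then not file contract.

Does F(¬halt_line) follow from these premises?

Premise 9 is O(¬hold_funds → halt_line), but O(¬hold_funds) is not derivable from the premises (the permission P(¬hold_funds) asserts only ¬O(hold_funds), not O(¬hold_funds)), so it does not yield O(halt_line).
No other premise forces O(halt_line). An ideal world satisfying every premise can still have ¬halt_line true, so F(¬halt_line) is not derivable.

No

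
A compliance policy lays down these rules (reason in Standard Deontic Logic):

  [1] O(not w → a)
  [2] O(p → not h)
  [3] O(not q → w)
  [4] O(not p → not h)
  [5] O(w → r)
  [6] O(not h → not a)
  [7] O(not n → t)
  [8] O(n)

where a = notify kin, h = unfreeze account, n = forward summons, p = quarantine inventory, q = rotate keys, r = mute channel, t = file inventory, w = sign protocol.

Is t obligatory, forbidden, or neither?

Premise 7 is O(not n → t), but O(not n) is not derivable from the premises, so it does not yield O(t).
No premise or chain of K-axiom applications forces O(t), and none forces O(not t). So t is neither obligatory nor forbidden under these norms.

Neither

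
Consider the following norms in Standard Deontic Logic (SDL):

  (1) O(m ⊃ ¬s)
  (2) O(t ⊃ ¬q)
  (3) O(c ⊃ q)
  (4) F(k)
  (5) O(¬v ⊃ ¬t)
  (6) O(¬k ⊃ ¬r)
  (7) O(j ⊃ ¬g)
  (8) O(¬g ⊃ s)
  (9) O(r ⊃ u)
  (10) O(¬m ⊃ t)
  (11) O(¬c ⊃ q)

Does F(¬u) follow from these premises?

Premise 9 is O(r ⊃ u), but O(r) is not derivable from the premises, so it does not yield O(u).
No other premise forces O(u). An ideal world satisfying every premise can still have ¬u true, so F(¬u) is not derivable.

No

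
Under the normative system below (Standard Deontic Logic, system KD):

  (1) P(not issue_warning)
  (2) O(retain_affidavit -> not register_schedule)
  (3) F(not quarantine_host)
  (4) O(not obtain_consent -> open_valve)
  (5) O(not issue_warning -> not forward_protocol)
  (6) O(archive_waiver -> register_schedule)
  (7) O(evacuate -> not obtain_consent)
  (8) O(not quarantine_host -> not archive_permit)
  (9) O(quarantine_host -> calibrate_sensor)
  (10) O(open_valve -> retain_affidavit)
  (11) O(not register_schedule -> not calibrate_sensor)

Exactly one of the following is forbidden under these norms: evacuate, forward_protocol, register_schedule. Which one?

F(not quarantine_host) at premise 3 means O(quarantine_host).
Applying K to premise 9 (O(quarantine_host -> calibrate_sensor)) and O(quarantine_host) yields O(calibrate_sensor).
Premise 11, O(not register_schedule -> not calibrate_sensor), contraposes to O(calibrate_sensor -> register_schedule); with O(calibrate_sensor) we get O(register_schedule).
The contrapositive of premise 2 (O(retain_affidavit -> not register_schedule)) is O(register_schedule -> not retain_affidavit), and O(register_schedule) is already established, so O(not retain_affidavit).
Premise 10, O(open_valve -> retain_affidavit), contraposes to O(not retain_affidavit -> not open_valve); with O(not retain_affidavit) we get O(not open_valve).
Premise 4, O(not obtain_consent -> open_valve), contraposes to O(not open_valve -> obtain_consent); with O(not open_valve) we get O(obtain_consent).
The contrapositive of premise 7 (O(evacuate -> not obtain_consent)) is O(obtain_consent -> not evacuate), and O(obtain_consent) is already established, so O(not evacuate).
So O(not evacuate) holds, i.e. evacuate is forbidden. None of the other listed options is forbidden under the premises.

evacuate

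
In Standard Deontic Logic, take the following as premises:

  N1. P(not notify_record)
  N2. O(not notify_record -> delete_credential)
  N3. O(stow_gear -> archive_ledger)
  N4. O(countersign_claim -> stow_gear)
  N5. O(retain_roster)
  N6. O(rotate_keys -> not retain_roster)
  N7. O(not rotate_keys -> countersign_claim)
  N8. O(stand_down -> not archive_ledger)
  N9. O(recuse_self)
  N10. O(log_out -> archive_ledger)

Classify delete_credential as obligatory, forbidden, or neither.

Neither

Premise 2 is O(not notify_record -> delete_credential), but O(not notify_record) is not derivable from the premises (the permission P(not notify_record) asserts only not O(notify_record), not O(not notify_record)), so it does not yield O(delete_credential).
No premise or chain of K-axiom applications forces O(delete_credential), and none forces O(not delete_credential). So delete_credential is neither obligatory nor forbidden under these norms.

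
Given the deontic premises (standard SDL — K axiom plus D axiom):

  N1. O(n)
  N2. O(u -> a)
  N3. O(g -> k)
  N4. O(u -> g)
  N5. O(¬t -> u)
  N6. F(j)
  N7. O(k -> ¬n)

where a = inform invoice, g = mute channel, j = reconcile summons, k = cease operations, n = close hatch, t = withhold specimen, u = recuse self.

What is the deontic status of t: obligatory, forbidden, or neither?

Premise 1 states O(n) outright.
Premise 7, O(k -> ¬n), contraposes to O(n -> ¬k); with O(n) we get O(¬k).
Premise 3 is O(g -> k); contrapositively O(¬k -> ¬g). Since O(¬k) holds, K gives O(¬g).
Premise 4 is O(u -> g); contrapositively O(¬g -> ¬u). Since O(¬g) holds, K gives O(¬u).
Premise 5 is O(¬t -> u); contrapositively O(¬u -> t). Since O(¬u) holds, K gives O(t).
Premises 2, 6 do not contribute to this derivation.
Hence t is obligatory.

Obligatory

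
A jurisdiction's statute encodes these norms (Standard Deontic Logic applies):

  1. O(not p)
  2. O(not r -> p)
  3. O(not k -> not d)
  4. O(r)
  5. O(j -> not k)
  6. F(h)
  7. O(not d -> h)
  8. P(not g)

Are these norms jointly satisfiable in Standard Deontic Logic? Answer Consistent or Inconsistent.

Premise 2 is O(not r -> p), but O(not r) is not derivable from the premises, so it does not yield O(p).
So O(p) is not derivable, and the apparent clash with O(not p) does not arise.
A world satisfying every obligation exists (e.g. d=true, g=false, h=false, j=false, k=true, p=false, r=true); no atom is both obligatory and forbidden, so the set is consistent.

Consistent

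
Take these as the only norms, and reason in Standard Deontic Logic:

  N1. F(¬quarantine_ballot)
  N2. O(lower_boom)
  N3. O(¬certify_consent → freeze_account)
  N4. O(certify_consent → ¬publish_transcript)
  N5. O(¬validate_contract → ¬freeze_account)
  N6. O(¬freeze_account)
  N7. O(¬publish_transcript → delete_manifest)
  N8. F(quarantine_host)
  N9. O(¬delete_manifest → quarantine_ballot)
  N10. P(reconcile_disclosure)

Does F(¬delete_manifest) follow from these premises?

Yes

Premise 6 gives O(¬freeze_account).
Premise 3 is O(¬certify_consent → freeze_account); contrapositively O(¬freeze_account → certify_consent). Since O(¬freeze_account) holds, K gives O(certify_consent).
Applying K to premise 4 (O(certify_consent → ¬publish_transcript)) and O(certify_consent) yields O(¬publish_transcript).
Applying K to premise 7 (O(¬publish_transcript → delete_manifest)) and O(¬publish_transcript) yields O(delete_manifest).
Premises 1, 2, 5, 8, 9, 10 do not contribute to this derivation.
So O(delete_manifest) holds, i.e. F(¬delete_manifest). The claim follows.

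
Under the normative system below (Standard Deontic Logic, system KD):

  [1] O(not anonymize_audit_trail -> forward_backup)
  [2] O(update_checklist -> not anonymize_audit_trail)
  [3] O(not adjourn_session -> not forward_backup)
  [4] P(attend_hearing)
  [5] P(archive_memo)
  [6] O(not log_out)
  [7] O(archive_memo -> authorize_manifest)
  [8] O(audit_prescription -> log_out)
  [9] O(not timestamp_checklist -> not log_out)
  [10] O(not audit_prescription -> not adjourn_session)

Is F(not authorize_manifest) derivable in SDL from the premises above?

No

Premise 7 is O(archive_memo -> authorize_manifest), but O(archive_memo) is not derivable from the premises (the permission P(archive_memo) asserts only not O(not archive_memo), not O(archive_memo)), so it does not yield O(authorize_manifest).
No other premise forces O(authorize_manifest). An ideal world satisfying every premise can still have not authorize_manifest true, so F(not authorize_manifest) is not derivable.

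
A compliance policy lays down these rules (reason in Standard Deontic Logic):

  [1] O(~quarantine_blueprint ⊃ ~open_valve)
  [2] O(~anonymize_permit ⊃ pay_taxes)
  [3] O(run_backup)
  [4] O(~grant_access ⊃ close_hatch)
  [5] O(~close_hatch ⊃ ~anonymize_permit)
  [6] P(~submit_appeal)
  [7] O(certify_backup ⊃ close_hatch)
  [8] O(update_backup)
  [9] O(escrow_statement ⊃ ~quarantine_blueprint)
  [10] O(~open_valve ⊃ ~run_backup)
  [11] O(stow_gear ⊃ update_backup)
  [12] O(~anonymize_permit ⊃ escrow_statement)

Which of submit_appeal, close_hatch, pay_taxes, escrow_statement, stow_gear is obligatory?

Premise 3 states O(run_backup) outright.
The contrapositive of premise 10 (O(~open_valve ⊃ ~run_backup)) is O(run_backup ⊃ open_valve), and O(run_backup) is already established, so O(open_valve).
The contrapositive of premise 1 (O(~quarantine_blueprint ⊃ ~open_valve)) is O(open_valve ⊃ quarantine_blueprint), and O(open_valve) is already established, so O(quarantine_blueprint).
Premise 9, O(escrow_statement ⊃ ~quarantine_blueprint), contraposes to O(quarantine_blueprint ⊃ ~escrow_statement); with O(quarantine_blueprint) we get O(~escrow_statement).
Premise 12, O(~anonymize_permit ⊃ escrow_statement), contraposes to O(~escrow_statement ⊃ anonymize_permit); with O(~escrow_statement) we get O(anonymize_permit).
Premise 5 is O(~close_hatch ⊃ ~anonymize_permit); contrapositively O(anonymize_permit ⊃ close_hatch). Since O(anonymize_permit) holds, K gives O(close_hatch).
So O(close_hatch) holds — close_hatch is obligatory. None of the other listed options is made obligatory by any chain of premises.

close_hatch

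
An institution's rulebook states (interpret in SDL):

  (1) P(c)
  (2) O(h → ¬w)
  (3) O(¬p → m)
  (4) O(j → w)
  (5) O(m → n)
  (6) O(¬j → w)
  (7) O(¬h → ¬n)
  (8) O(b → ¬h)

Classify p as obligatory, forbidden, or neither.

Premises 4 and 6 cover both cases: O(j → w) and O(¬j → w). Since j ∨ ¬j is a tautology, O(w) follows.
Premise 2 is O(h → ¬w); contrapositively O(w → ¬h). Since O(w) holds, K gives O(¬h).
Applying K to premise 7 (O(¬h → ¬n)) and O(¬h) yields O(¬n).
Premise 5 is O(m → n); contrapositively O(¬n → ¬m). Since O(¬n) holds, K gives O(¬m).
The contrapositive of premise 3 (O(¬p → m)) is O(¬m → p), and O(¬m) is already established, so O(p).
Premises 1, 8 do not contribute to this derivation.
Hence p is obligatory.

Obligatory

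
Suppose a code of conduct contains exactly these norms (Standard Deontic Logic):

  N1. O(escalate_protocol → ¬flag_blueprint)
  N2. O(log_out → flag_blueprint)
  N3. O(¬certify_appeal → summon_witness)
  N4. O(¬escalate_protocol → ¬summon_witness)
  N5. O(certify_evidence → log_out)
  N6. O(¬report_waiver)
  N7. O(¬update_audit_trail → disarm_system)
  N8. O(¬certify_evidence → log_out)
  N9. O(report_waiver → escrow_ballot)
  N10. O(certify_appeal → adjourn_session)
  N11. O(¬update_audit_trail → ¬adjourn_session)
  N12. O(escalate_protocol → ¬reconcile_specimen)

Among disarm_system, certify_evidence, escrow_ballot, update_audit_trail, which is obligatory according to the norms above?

update_audit_trail

Premises 8 and 5 are O(¬certify_evidence → log_out) and O(certify_evidence → log_out); every ideal world satisfies ¬certify_evidence or certify_evidence, so in either case log_out holds — hence O(log_out).
With premise 2, O(log_out → flag_blueprint), the K-axiom yields O(flag_blueprint).
Premise 1, O(escalate_protocol → ¬flag_blueprint), contraposes to O(flag_blueprint → ¬escalate_protocol); with O(flag_blueprint) we get O(¬escalate_protocol).
With premise 4, O(¬escalate_protocol → ¬summon_witness), the K-axiom yields O(¬summon_witness).
Premise 3, O(¬certify_appeal → summon_witness), contraposes to O(¬summon_witness → certify_appeal); with O(¬summon_witness) we get O(certify_appeal).
Premise 10 is O(certify_appeal → adjourn_session); since O(certify_appeal), deontic closure gives O(adjourn_session).
Premise 11 is O(¬update_audit_trail → ¬adjourn_session); contrapositively O(adjourn_session → update_audit_trail). Since O(adjourn_session) holds, K gives O(update_audit_trail).
So O(update_audit_trail) holds — update_audit_trail is obligatory. None of the other listed options is made obligatory by any chain of premises.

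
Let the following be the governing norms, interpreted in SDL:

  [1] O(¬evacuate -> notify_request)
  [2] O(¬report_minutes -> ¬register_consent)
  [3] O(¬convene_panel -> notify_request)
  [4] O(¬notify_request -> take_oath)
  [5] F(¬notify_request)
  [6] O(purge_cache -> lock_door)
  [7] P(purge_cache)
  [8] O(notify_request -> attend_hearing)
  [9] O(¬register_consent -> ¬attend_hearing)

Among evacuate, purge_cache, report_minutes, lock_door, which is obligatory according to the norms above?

F(¬notify_request) at premise 5 means O(notify_request).
Premise 8 is O(notify_request -> attend_hearing); since O(notify_request), deontic closure gives O(attend_hearing).
Premise 9 is O(¬register_consent -> ¬attend_hearing); contrapositively O(attend_hearing -> register_consent). Since O(attend_hearing) holds, K gives O(register_consent).
Premise 2 is O(¬report_minutes -> ¬register_consent); contrapositively O(register_consent -> report_minutes). Since O(register_consent) holds, K gives O(report_minutes).
So O(report_minutes) holds — report_minutes is obligatory. None of the other listed options is made obligatory by any chain of premises.

report_minutes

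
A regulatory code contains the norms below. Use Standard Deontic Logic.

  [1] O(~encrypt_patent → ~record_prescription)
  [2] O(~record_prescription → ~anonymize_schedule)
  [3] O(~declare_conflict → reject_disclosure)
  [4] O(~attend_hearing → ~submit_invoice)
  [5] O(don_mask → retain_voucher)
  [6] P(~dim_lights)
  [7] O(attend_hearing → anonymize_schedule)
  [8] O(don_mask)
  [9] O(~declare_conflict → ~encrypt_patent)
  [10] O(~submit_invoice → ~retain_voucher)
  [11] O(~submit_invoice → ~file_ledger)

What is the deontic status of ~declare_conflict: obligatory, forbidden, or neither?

Premise 8 gives O(don_mask).
Applying K to premise 5 (O(don_mask → retain_voucher)) and O(don_mask) yields O(retain_voucher).
Premise 10, O(~submit_invoice → ~retain_voucher), contraposes to O(retain_voucher → submit_invoice); with O(retain_voucher) we get O(submit_invoice).
The contrapositive of premise 4 (O(~attend_hearing → ~submit_invoice)) is O(submit_invoice → attend_hearing), and O(submit_invoice) is already established, so O(attend_hearing).
Applying K to premise 7 (O(attend_hearing → anonymize_schedule)) and O(attend_hearing) yields O(anonymize_schedule).
Premise 2, O(~record_prescription → ~anonymize_schedule), contraposes to O(anonymize_schedule → record_prescription); with O(anonymize_schedule) we get O(record_prescription).
Premise 1 is O(~encrypt_patent → ~record_prescription); contrapositively O(record_prescription → encrypt_patent). Since O(record_prescription) holds, K gives O(encrypt_patent).
The contrapositive of premise 9 (O(~declare_conflict → ~encrypt_patent)) is O(encrypt_patent → declare_conflict), and O(encrypt_patent) is already established, so O(declare_conflict).
Premises 3, 6, 11 do not contribute to this derivation.
Thus O(declare_conflict), which is F(~declare_conflict): ~declare_conflict is forbidden.

Forbidden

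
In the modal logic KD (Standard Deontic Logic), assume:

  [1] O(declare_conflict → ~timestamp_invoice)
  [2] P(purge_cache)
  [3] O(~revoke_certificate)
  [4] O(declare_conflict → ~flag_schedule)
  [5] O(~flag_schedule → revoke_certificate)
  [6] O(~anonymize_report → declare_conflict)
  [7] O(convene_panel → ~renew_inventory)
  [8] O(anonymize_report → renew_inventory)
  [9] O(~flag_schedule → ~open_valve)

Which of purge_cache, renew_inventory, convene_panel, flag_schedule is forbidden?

Premise 3 states O(~revoke_certificate) outright.
The contrapositive of premise 5 (O(~flag_schedule → revoke_certificate)) is O(~revoke_certificate → flag_schedule), and O(~revoke_certificate) is already established, so O(flag_schedule).
Premise 4, O(declare_conflict → ~flag_schedule), contraposes to O(flag_schedule → ~declare_conflict); with O(flag_schedule) we get O(~declare_conflict).
Premise 6, O(~anonymize_report → declare_conflict), contraposes to O(~declare_conflict → anonymize_report); with O(~declare_conflict) we get O(anonymize_report).
Premise 8 is O(anonymize_report → renew_inventory); since O(anonymize_report), deontic closure gives O(renew_inventory).
Premise 7, O(convene_panel → ~renew_inventory), contraposes to O(renew_inventory → ~convene_panel); with O(renew_inventory) we get O(~convene_panel).
So O(~convene_panel) holds, i.e. convene_panel is forbidden. None of the other listed options is forbidden under the premises.

convene_panel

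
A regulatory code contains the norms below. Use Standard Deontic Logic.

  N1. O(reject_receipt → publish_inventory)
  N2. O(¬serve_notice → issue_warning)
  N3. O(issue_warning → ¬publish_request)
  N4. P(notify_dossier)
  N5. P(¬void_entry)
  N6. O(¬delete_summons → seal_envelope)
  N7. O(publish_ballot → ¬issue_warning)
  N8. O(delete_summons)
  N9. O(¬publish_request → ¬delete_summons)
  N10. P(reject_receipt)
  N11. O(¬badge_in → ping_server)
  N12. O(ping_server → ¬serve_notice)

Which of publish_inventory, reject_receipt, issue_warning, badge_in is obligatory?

From premise 8 we have O(delete_summons).
The contrapositive of premise 9 (O(¬publish_request → ¬delete_summons)) is O(delete_summons → publish_request), and O(delete_summons) is already established, so O(publish_request).
Premise 3 is O(issue_warning → ¬publish_request); contrapositively O(publish_request → ¬issue_warning). Since O(publish_request) holds, K gives O(¬issue_warning).
The contrapositive of premise 2 (O(¬serve_notice → issue_warning)) is O(¬issue_warning → serve_notice), and O(¬issue_warning) is already established, so O(serve_notice).
The contrapositive of premise 12 (O(ping_server → ¬serve_notice)) is O(serve_notice → ¬ping_server), and O(serve_notice) is already established, so O(¬ping_server).
Premise 11, O(¬badge_in → ping_server), contraposes to O(¬ping_server → badge_in); with O(¬ping_server) we get O(badge_in).
So O(badge_in) holds — badge_in is obligatory. None of the other listed options is made obligatory by any chain of premises.

badge_in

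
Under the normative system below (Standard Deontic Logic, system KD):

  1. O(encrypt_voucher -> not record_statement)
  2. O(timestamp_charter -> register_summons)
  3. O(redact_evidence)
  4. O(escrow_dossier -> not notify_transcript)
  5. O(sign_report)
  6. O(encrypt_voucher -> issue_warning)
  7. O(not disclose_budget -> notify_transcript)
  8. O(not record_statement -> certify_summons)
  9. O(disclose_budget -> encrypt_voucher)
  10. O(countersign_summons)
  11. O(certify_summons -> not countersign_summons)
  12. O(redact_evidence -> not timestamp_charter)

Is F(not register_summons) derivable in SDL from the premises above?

No

Premise 2 is O(timestamp_charter -> register_summons), but O(timestamp_charter) is not derivable from the premises, so it does not yield O(register_summons).
No other premise forces O(register_summons). An ideal world satisfying every premise can still have not register_summons true, so F(not register_summons) is not derivable.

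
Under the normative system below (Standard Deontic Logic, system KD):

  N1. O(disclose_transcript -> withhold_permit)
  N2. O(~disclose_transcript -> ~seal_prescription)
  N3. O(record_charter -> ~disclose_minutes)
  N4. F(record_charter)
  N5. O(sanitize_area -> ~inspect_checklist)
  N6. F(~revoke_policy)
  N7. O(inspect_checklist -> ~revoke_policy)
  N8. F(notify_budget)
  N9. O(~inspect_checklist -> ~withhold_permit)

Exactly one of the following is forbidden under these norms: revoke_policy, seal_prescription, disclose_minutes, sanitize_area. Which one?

Premise 6, F(~revoke_policy), is equivalent to O(revoke_policy).
Premise 7 is O(inspect_checklist -> ~revoke_policy); contrapositively O(revoke_policy -> ~inspect_checklist). Since O(revoke_policy) holds, K gives O(~inspect_checklist).
Applying K to premise 9 (O(~inspect_checklist -> ~withhold_permit)) and O(~inspect_checklist) yields O(~withhold_permit).
Premise 1, O(disclose_transcript -> withhold_permit), contraposes to O(~withhold_permit -> ~disclose_transcript); with O(~withhold_permit) we get O(~disclose_transcript).
Premise 2 is O(~disclose_transcript -> ~seal_prescription); since O(~disclose_transcript), deontic closure gives O(~seal_prescription).
So O(~seal_prescription) holds, i.e. seal_prescription is forbidden. None of the other listed options is forbidden under the premises.

seal_prescription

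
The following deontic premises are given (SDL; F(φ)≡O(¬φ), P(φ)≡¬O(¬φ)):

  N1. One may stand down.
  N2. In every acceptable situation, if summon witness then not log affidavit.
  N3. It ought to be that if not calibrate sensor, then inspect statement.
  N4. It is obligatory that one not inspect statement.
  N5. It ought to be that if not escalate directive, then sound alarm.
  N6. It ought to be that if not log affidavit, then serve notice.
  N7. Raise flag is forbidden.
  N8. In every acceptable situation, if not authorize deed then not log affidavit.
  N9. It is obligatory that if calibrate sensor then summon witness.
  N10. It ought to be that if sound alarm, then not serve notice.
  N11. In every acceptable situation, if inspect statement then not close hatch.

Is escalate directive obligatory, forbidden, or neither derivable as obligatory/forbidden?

Obligatory

Premise 4 states O(¬inspect_statement) outright.
Premise 3, O(¬calibrate_sensor → inspect_statement), contraposes to O(¬inspect_statement → calibrate_sensor); with O(¬inspect_statement) we get O(calibrate_sensor).
From O(calibrate_sensor) and premise 9, O(calibrate_sensor → summon_witness), we obtain O(summon_witness).
From O(summon_witness) and premise 2, O(summon_witness → ¬log_affidavit), we obtain O(¬log_affidavit).
From O(¬log_affidavit) and premise 6, O(¬log_affidavit → serve_notice), we obtain O(serve_notice).
Premise 10, O(sound_alarm → ¬serve_notice), contraposes to O(serve_notice → ¬sound_alarm); with O(serve_notice) we get O(¬sound_alarm).
Premise 5, O(¬escalate_directive → sound_alarm), contraposes to O(¬sound_alarm → escalate_directive); with O(¬sound_alarm) we get O(escalate_directive).
Premises 1, 7, 8, 11 do not contribute to this derivation.
Hence escalate_directive is obligatory.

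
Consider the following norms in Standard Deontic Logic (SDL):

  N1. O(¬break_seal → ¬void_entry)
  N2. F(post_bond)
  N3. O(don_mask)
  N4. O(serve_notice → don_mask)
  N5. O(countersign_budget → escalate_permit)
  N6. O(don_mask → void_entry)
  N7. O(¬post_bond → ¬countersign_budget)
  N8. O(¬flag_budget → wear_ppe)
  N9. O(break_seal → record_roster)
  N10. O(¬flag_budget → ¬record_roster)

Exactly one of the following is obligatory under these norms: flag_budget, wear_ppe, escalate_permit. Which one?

From premise 3 we have O(don_mask).
Premise 6 is O(don_mask → void_entry); since O(don_mask), deontic closure gives O(void_entry).
The contrapositive of premise 1 (O(¬break_seal → ¬void_entry)) is O(void_entry → break_seal), and O(void_entry) is already established, so O(break_seal).
Applying K to premise 9 (O(break_seal → record_roster)) and O(break_seal) yields O(record_roster).
The contrapositive of premise 10 (O(¬flag_budget → ¬record_roster)) is O(record_roster → flag_budget), and O(record_roster) is already established, so O(flag_budget).
So O(flag_budget) holds — flag_budget is obligatory. None of the other listed options is made obligatory by any chain of premises.

flag_budget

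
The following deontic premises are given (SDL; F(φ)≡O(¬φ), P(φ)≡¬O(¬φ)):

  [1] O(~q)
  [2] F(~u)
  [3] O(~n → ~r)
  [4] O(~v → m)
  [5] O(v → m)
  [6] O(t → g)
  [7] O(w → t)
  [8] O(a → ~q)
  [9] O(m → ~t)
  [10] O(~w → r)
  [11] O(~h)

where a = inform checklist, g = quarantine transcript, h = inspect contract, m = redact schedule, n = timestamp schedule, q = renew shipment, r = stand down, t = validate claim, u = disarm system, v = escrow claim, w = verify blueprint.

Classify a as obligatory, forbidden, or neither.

Premise 8 is O(a → ~q); even if O(~q) held, inferring O(a) would be affirming the consequent — invalid.
No premise or chain of K-axiom applications forces O(a), and none forces O(~a). So a is neither obligatory nor forbidden under these norms.

Neither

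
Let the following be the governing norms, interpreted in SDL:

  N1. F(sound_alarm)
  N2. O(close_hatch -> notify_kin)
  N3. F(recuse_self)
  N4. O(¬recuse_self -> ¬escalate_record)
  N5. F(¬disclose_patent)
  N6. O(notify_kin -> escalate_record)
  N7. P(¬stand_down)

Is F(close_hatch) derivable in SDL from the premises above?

Premise 3, F(recuse_self), is equivalent to O(¬recuse_self).
Applying K to premise 4 (O(¬recuse_self -> ¬escalate_record)) and O(¬recuse_self) yields O(¬escalate_record).
The contrapositive of premise 6 (O(notify_kin -> escalate_record)) is O(¬escalate_record -> ¬notify_kin), and O(¬escalate_record) is already established, so O(¬notify_kin).
The contrapositive of premise 2 (O(close_hatch -> notify_kin)) is O(¬notify_kin -> ¬close_hatch), and O(¬notify_kin) is already established, so O(¬close_hatch).
Premises 1, 5, 7 do not contribute to this derivation.
So O(¬close_hatch) holds, i.e. F(close_hatch). The claim follows.

Yes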